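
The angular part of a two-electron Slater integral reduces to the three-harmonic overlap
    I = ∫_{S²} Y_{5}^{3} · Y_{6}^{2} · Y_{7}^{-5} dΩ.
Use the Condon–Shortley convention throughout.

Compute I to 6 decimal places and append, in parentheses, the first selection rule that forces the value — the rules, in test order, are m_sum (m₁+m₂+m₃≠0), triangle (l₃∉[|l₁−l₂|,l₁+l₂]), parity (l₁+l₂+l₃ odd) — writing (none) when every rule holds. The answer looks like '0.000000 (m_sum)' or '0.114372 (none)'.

0.010531 (none)

m-sum 0 ✓  L=18 even ✓  1≤7≤11 ✓
Π(2lᵢ+1) = 11×13×15 = 2145
triangle coeff Δ(5,6,7) = 1/174594420
Σ_t [0,4]: t=0:+1/4147200 t=1:−1/207360 t=2:+1/82944 t=3:−1/207360 t=4:+1/4147200 = 1/345600
(3j)²=420/46189 [(5 6 7; 0 0 0)], sign=-1
Σ_t [0,2]: t=0:+1/46448640 t=1:−1/3628800 t=2:+1/4147200 = -1/77414400
(3j)²=3/41990 [(5 6 7; 3 2 -5)], sign=-1
⇒ 4πI² = 1890/1356277
I = (+1)√(1890/1356277/(4π)) = 0.01053057
No selection rule forces the value: the integral is nonzero (none).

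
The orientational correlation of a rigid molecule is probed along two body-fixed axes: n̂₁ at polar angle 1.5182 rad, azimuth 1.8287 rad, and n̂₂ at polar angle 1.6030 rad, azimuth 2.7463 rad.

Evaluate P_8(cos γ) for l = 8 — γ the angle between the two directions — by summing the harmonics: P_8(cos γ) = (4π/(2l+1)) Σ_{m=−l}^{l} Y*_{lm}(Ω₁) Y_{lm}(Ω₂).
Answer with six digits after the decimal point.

0.224010

Addition theorem: P_8(cos γ) = (4π/17) Σ_m Y*_{lm}(Ω₁) Y_{lm}(Ω₂), m = −8…8:
  m=-8: (-0.240997, 0.449188) × (-0.513184, -0.010649) = (0.128460, -0.227950)  (running Σ = (0.128460, -0.227950))
  m=-7: (0.104405, 0.024945) × (-0.061557, 0.024198) = (-0.007031, 0.000991)  (running Σ = (0.121429, -0.226959))
  m=-6: (0.008363, 0.357730) × (0.265246, -0.257117) = (0.094197, 0.092736)  (running Σ = (0.215626, -0.134223))
  m=-5: (0.120667, -0.034865) × (0.030756, -0.071611) = (0.001215, -0.009713)  (running Σ = (0.216840, -0.143936))
  m=-4: (0.160405, 0.268093) × (-0.003408, 0.328497) = (-0.088614, 0.051779)  (running Σ = (0.128226, -0.092157))
  m=-3: (0.093580, -0.095793) × (0.031347, 0.077376) = (0.010346, 0.004238)  (running Σ = (0.138571, -0.087919))
  m=-2: (0.254592, 0.144356) × (-0.218935, -0.221218) = (-0.023805, -0.087925)  (running Σ = (0.114766, -0.175844))
  m=-1: (0.035044, -0.132856) × (-0.079237, -0.033062) = (-0.007169, 0.009368)  (running Σ = (0.107597, -0.166476))
  m=0: (0.286872, -0.000000) × (0.306235, 0.000000) = (0.087850, 0.000000)  (running Σ = (0.195447, -0.166476))
  m=1: (-0.035044, -0.132856) × (0.079237, -0.033062) = (-0.007169, -0.009368)  (running Σ = (0.188278, -0.175844))
  m=2: (0.254592, -0.144356) × (-0.218935, 0.221218) = (-0.023805, 0.087925)  (running Σ = (0.164473, -0.087919))
  m=3: (-0.093580, -0.095793) × (-0.031347, 0.077376) = (0.010346, -0.004238)  (running Σ = (0.174818, -0.092157))
  m=4: (0.160405, -0.268093) × (-0.003408, -0.328497) = (-0.088614, -0.051779)  (running Σ = (0.086204, -0.143936))
  m=5: (-0.120667, -0.034865) × (-0.030756, -0.071611) = (0.001215, 0.009713)  (running Σ = (0.087418, -0.134223))
  m=6: (0.008363, -0.357730) × (0.265246, 0.257117) = (0.094197, -0.092736)  (running Σ = (0.181615, -0.226959))
  m=7: (-0.104405, 0.024945) × (0.061557, 0.024198) = (-0.007031, -0.000991)  (running Σ = (0.174585, -0.227950))
  m=8: (-0.240997, -0.449188) × (-0.513184, 0.010649) = (0.128460, 0.227950)  (running Σ = (0.303044, -0.000000))
Σ over m = (0.303044, -0.000000); ×(4π/17) → (0.224010, -0.000000). Real part: 0.224010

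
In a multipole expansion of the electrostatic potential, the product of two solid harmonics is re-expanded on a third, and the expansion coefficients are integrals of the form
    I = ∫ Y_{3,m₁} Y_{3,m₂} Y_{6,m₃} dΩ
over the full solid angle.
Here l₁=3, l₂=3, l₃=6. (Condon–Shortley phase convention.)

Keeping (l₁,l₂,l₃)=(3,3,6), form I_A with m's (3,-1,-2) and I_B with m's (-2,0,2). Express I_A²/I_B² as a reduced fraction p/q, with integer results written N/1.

1/8

Shared (l₁,l₂,l₃)=(3,3,6): N and (l;000)² cancel in I_A²/I_B².
A: Δ = 0!·6!·6!/13! = 1/12012; Racah Σ t=0..0: t=0:+1/34560 = 1/34560; ⇒ 3j(3 3 6; 3 -1 -2)² = 1/429, sgn +1
B: Δ = 0!·6!·6!/13! = 1/12012; Racah Σ t=0..0: t=0:+1/4320 = 1/4320; ⇒ 3j(3 3 6; -2 0 2)² = 8/429, sgn +1
I_A²/I_B² = (1/429)/(8/429) = 1/8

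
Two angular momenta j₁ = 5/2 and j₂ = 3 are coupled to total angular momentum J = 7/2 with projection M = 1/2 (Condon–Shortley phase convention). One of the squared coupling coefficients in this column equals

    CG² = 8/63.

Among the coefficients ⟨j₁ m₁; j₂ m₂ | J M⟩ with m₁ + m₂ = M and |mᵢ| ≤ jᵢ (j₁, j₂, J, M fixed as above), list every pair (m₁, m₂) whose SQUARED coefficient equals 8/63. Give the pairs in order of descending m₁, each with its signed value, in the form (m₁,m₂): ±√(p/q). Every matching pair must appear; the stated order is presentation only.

Admissible pairs with m₁+m₂ = M = 1/2: (-5/2,3), (-3/2,2), (-1/2,1), (1/2,0), (3/2,-1), (5/2,-2)
  (m₁,m₂)=(5/2,-2): CG² = 16/63, CG = +√(16/63)
  (m₁,m₂)=(3/2,-1): CG² = 8/63, CG = +√(8/63)   ← matches the target
  (m₁,m₂)=(1/2,0): CG² = 4/21, CG = −√(4/21)
  (m₁,m₂)=(-1/2,1): CG² = 1/63, CG = −√(1/63)
  (m₁,m₂)=(-3/2,2): CG² = 20/63, CG = +√(20/63)
  (m₁,m₂)=(-5/2,3): CG² = 2/21, CG = +√(2/21)
Pairs with CG² = 8/63: (3/2,-1): +√(8/63)

(3/2,-1): +√(8/63)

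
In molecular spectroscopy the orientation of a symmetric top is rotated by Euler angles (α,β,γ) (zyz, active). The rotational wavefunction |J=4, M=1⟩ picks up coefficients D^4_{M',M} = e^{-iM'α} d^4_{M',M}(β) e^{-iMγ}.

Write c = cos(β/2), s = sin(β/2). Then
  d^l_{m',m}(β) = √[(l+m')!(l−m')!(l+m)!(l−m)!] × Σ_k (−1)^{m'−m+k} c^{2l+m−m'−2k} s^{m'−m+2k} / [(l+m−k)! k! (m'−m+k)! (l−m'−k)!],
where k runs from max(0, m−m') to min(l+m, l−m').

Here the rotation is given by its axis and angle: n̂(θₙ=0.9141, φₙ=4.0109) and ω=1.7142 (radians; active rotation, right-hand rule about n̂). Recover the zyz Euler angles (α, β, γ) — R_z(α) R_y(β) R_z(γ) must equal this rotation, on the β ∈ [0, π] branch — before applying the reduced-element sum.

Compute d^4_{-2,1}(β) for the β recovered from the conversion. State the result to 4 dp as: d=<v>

d=0.2557

Axis–angle → zyz. n̂ = (sinθₙcosφₙ, sinθₙsinφₙ, cosθₙ) = (-0.511130, -0.605005, +0.610504), ω = 1.7142.
R = I cosω + sinω [n̂]ₓ + (1−cosω) n̂n̂ᵀ gives
  R = [+0.155678, -0.250807, -0.955437; +0.957667, +0.275429, +0.083740; +0.242152, -0.928027, +0.283068]
β = atan2(√(R₁₃²+R₂₃²), R₃₃) = 1.283805; α = atan2(R₂₃, R₁₃) mod 2π = 3.054170; γ = atan2(R₃₂, −R₃₁) mod 2π = 4.457148
d^4_{-2,1}(β=1.2838) via the finite sum:
c=cos(1.283805/2)=0.800958, s=sin(1.283805/2)=0.598720; N=√[2·720·120·6]=1018.233765
k∈{3,4,5} keeps every argument non-negative
  k=3: (−1)^0·1018.2338/(72)·0.8010^5·0.5987^3 = +1.000544
  k=4: (−1)^1·1018.2338/(48)·0.8010^3·0.5987^5 = -0.838602
  k=5: (−1)^2·1018.2338/(240)·0.8010^1·0.5987^7 = +0.093716
d^4_{-2,1}(1.2838) = +1.000544 -0.838602 +0.093716 = +0.255658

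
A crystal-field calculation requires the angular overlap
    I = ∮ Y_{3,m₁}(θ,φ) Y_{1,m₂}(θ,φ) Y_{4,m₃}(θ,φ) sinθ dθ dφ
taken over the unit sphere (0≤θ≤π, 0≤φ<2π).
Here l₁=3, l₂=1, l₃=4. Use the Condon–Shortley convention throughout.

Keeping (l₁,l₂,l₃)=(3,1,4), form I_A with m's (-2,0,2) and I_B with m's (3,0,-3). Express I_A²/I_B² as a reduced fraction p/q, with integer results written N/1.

12/7

Shared (l₁,l₂,l₃)=(3,1,4): N and (l;000)² cancel in I_A²/I_B².
A: Δ = 0!·6!·2!/9! = 1/252; Racah Σ t=0..0: t=0:+1/120 = 1/120; ⇒ 3j(3 1 4; -2 0 2)² = 1/21, sgn +1
B: Δ = 0!·6!·2!/9! = 1/252; Racah Σ t=0..0: t=0:+1/720 = 1/720; ⇒ 3j(3 1 4; 3 0 -3)² = 1/36, sgn -1
I_A²/I_B² = (1/21)/(1/36) = 12/7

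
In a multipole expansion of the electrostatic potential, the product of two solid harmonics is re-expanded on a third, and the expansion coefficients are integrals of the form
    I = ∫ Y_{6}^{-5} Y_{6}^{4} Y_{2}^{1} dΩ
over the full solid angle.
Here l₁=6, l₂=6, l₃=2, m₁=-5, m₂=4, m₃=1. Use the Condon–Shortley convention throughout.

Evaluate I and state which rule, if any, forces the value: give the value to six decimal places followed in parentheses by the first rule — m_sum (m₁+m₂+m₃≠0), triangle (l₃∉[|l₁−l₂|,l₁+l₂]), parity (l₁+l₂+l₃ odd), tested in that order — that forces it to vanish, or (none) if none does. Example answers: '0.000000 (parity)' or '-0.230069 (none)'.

Checks pass: Σm=0; 14 even; l₃=2∈[0,12].
(2·6+1)(2·6+1)(2·2+1) = 845
Δ: 10! 2! 2! / 15! → 1/90090
sum: t=4:+1/69120 t=5:−1/14400 t=6:+1/69120 = -7/172800
3j²(6 6 2; 0 0 0) = Δ·Π!·Σ² = 14/715  (sign -1)
sum: t=9:−1/725760 t=10:+1/7257600 = -1/806400
3j²(6 6 2; -5 4 1) = Δ·Π!·Σ² = 27/910  (sign +1)
combine: 4πI² = 845·14/715·27/910 = 27/55
take √, sign -1: I = -0.19764945
No selection rule forces the value: the integral is nonzero (none).

-0.197649 (none)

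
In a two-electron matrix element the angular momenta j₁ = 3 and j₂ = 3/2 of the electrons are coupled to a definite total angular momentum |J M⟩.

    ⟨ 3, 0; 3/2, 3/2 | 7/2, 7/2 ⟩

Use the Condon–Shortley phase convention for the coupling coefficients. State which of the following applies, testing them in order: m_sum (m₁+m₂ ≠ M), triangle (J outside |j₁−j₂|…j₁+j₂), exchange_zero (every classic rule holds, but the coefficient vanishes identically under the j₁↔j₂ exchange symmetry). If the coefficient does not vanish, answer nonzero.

m-sum: m₁+m₂ = 0+3/2 = 3/2, M = 7/2  ✗ ⇒ coefficient is 0

m_sum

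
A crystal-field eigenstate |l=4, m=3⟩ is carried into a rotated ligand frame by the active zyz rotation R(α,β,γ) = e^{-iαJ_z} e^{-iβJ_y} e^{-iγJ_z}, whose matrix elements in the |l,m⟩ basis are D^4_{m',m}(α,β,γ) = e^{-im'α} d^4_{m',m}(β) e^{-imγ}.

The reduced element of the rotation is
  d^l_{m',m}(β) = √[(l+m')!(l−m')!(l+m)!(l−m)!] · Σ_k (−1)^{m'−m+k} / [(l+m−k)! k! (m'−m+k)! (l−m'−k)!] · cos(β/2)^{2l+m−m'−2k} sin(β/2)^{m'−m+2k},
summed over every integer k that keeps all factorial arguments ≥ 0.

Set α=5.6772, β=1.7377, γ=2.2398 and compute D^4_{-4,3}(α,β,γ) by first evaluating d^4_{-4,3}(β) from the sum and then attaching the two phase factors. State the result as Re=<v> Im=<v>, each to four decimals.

Re=-0.2656 Im=-0.0768

D^4_{-4,3}(5.6772,1.7377,2.2398) = e^{-i·-4·5.6772}·d^4_{-4,3}(1.7377)·e^{-i·3·2.2398}. Compute d first:
c=cos(1.737700/2)=0.645705, s=sin(1.737700/2)=0.763587; N=√[1·40320·5040·1]=14255.272709
Admissible k: 7..7 (factorial args all ≥0)
  k=7: (−1)^0·14255.2727/(5040)·0.6457^1·0.7636^7 = +0.276432
d^4_{-4,3}(1.7377) = +0.276432
D = (-0.753352-0.657617i)·(+0.276432)·(+0.906357-0.422512i) = -0.265557-0.076775i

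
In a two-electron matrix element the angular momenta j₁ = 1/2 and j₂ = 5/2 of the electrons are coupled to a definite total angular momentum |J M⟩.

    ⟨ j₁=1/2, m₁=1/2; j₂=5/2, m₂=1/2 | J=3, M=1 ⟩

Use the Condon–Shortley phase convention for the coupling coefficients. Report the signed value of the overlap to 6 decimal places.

triangle: 0!*1!*5!/7! = 120/5040
(j±m)!: 1!*0!*3!*2!*4!*2! = 576
prefactor² = (2J+1)*Δ*N² = 96
  k=0: +1/(0!*0!*0!*3!*1!*2!) = 1/12
Σ = 1/12  ⇒  CG² = 96*(1/12)² = 2/3
CG = +√(2/3) = +0.816497

+0.816497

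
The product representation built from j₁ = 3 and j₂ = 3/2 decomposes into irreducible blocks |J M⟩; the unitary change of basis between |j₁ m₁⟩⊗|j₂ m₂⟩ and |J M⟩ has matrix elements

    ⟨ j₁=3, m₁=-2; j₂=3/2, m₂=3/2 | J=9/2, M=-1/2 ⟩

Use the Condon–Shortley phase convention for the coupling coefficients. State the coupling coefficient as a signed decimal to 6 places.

+√(1/21) ≈ +0.218218

triangle: 0!·6!·3!/10! = 4320/3628800
(j±m)!: 1!·5!·3!·0!·4!·5! = 2073600
prefactor² = (2J+1)·Δ·N² = 172800/7
  k=0: +1/(0!·0!·5!·3!·1!·0!) = 1/720
Σ = 1/720  ⇒  CG² = 172800/7·(1/720)² = 1/21
CG = +√(1/21) = +0.218218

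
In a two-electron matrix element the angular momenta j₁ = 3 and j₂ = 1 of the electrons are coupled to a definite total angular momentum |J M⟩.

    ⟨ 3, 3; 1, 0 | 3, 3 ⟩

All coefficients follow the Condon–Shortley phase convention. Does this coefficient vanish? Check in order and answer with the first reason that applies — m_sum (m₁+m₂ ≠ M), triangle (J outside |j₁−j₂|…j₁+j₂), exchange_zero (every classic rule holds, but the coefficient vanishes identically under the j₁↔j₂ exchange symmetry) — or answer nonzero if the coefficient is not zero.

nonzero

m-sum: m₁+m₂ = 3+0 = 3, M = 3  ✓
triangle: |j₁−j₂| = 2 ≤ J = 3 ≤ j₁+j₂ = 4  ✓
exchange: j₁≠j₂ or m₁≠m₂ — the exchange symmetry imposes no constraint here
value check: CG = +√(3/4) = +0.866025 ≠ 0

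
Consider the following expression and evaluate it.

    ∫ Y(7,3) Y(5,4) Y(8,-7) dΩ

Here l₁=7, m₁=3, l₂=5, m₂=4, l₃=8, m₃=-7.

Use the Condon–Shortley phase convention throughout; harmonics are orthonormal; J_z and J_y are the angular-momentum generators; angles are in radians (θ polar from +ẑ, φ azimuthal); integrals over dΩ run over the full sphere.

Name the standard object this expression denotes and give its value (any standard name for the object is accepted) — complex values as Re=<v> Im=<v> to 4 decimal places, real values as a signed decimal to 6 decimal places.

This is a Gaunt coefficient — the integral of a triple product of spherical harmonics over the sphere.
Checks pass: Σm=0; 20 even; l₃=8∈[2,12].
(2·7+1)(2·5+1)(2·8+1) = 2805
Δ: 4! 10! 6! / 21! → 1/814773960
sum: t=0:+1/87091200 t=1:−1/4976640 t=2:+1/2073600 t=3:−1/4976640 t=4:+1/87091200 = 1/9676800
3j²(7 5 8; 0 0 0) = Δ·Π!·Σ² = 360/46189  (sign +1)
sum: t=3:−1/1567641600 t=4:+1/10450944000 = -17/31352832000
3j²(7 5 8; 3 4 -7) = Δ·Π!·Σ² = 17/1140  (sign +1)
combine: 4πI² = 2805·360/46189·17/1140 = 1530/4693
take √, sign +1: I = 0.16107031

Gaunt coefficient, +0.161070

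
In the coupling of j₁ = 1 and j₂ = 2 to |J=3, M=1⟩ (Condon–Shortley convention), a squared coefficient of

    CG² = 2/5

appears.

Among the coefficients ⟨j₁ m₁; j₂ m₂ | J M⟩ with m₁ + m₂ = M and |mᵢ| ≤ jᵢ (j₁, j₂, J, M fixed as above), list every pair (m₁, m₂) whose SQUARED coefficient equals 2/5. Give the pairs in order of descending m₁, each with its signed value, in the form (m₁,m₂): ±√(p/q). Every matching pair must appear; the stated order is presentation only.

(1,0): +√(2/5)

Admissible pairs with m₁+m₂ = M = 1: (-1,2), (0,1), (1,0)
  (m₁,m₂)=(1,0): CG² = 2/5, CG = +√(2/5)   ← matches the target
  (m₁,m₂)=(0,1): CG² = 8/15, CG = +√(8/15)
  (m₁,m₂)=(-1,2): CG² = 1/15, CG = +√(1/15)
Pairs with CG² = 2/5: (1,0): +√(2/5)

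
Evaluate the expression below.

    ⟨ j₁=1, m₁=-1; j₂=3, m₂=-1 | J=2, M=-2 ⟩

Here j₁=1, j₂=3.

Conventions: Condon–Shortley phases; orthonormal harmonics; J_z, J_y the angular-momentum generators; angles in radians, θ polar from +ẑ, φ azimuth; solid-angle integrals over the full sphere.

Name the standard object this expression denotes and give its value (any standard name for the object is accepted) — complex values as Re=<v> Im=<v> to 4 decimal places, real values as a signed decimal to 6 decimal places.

This is a Clebsch–Gordan (vector-coupling) coefficient.
j₁+j₂−J=2  J+j₁−j₂=0  J−j₁+j₂=4  j₁+j₂+J+1=7
(j₁±m₁, j₂±m₂, J±M) = (0,2,2,4,0,4)
P² = 768/7
sum k=2..2:
  [2] +1/48 = 1/48
S = 1/48
C² = P²·S² = 1/21 ; C = +0.218218

Clebsch–Gordan coefficient, +√(1/21) ≈ +0.218218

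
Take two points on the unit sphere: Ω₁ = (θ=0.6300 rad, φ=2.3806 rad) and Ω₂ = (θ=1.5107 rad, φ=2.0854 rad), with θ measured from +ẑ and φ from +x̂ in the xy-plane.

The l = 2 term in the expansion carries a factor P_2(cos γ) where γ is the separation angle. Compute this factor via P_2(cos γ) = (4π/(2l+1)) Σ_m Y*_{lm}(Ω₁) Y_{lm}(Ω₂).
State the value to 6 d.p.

0.060299

Term-by-term m-sum for l=2 (normalisation 4π/5 = 2.513274):
  m=-2: (0.00654 - 0.13391j) × (-0.19841 + 0.32980j) = 0.04287 + 0.02873j  (running Σ = 0.04287 + 0.02873j)
  m=-1: (-0.26632 + 0.25363j) × (-0.02280 - 0.04032j) = 0.01630 + 0.00496j  (running Σ = 0.05916 + 0.03368j)
  m=0: (0.30237 + 0.00000j) × (-0.31198 + 0.00000j) = -0.09433 + 0.00000j  (running Σ = -0.03517 + 0.03368j)
  m=1: (0.26632 + 0.25363j) × (0.02280 - 0.04032j) = 0.01630 - 0.00496j  (running Σ = -0.01887 + 0.02873j)
  m=2: (0.00654 + 0.13391j) × (-0.19841 - 0.32980j) = 0.04287 - 0.02873j  (running Σ = 0.02399 + 0.00000j)
Σ over m = 0.02399 + 0.00000j; ×(4π/5) → 0.06030 + 0.00000j. Real part: 0.060299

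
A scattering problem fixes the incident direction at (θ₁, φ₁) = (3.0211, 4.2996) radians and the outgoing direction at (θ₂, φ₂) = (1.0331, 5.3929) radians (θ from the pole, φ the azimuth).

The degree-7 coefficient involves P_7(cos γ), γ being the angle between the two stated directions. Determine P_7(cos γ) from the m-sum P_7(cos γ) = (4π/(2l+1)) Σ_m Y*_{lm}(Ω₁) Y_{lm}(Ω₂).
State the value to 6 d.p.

-0.137219

Expand P_7 via completeness: Σ_{m} conj(Y_{7,m}) at Ω₁ times Y_{7,m} at Ω₂ —
  term(m=-7) = 0.00000 - 0.00000j   from Y*(Ω₁)=0.00000 - 0.00000j, Y(Ω₂)=0.17219 - 0.00882j
  term(m=-6) = -0.00000 + 0.00000j   from Y*(Ω₁)=-0.00000 - 0.00000j, Y(Ω₂)=0.22642 - 0.31099j
  term(m=-5) = 0.00003 + 0.00003j   from Y*(Ω₁)=-0.00010 + 0.00005j, Y(Ω₂)=-0.10664 - 0.39933j
  term(m=-4) = 0.00004 - 0.00012j   from Y*(Ω₁)=0.00012 + 0.00149j, Y(Ω₂)=-0.07658 - 0.03416j
  term(m=-3) = 0.00459 - 0.00064j   from Y*(Ω₁)=0.01396 + 0.00482j, Y(Ω₂)=0.27945 - 0.14221j
  term(m=-2) = -0.01399 - 0.01978j   from Y*(Ω₁)=0.06922 - 0.07502j, Y(Ω₂)=0.04942 - 0.23211j
  term(m=-1) = 0.04592 - 0.08875j   from Y*(Ω₁)=-0.17840 - 0.40736j, Y(Ω₂)=0.14137 + 0.17464j
  term(m=+0) = -0.23696 + 0.00000j   from Y*(Ω₁)=-0.88139 + 0.00000j, Y(Ω₂)=0.26885 + 0.00000j
  term(m=+1) = 0.04592 + 0.08875j   from Y*(Ω₁)=0.17840 - 0.40736j, Y(Ω₂)=-0.14137 + 0.17464j
  term(m=+2) = -0.01399 + 0.01978j   from Y*(Ω₁)=0.06922 + 0.07502j, Y(Ω₂)=0.04942 + 0.23211j
  term(m=+3) = 0.00459 + 0.00064j   from Y*(Ω₁)=-0.01396 + 0.00482j, Y(Ω₂)=-0.27945 - 0.14221j
  term(m=+4) = 0.00004 + 0.00012j   from Y*(Ω₁)=0.00012 - 0.00149j, Y(Ω₂)=-0.07658 + 0.03416j
  term(m=+5) = 0.00003 - 0.00003j   from Y*(Ω₁)=0.00010 + 0.00005j, Y(Ω₂)=0.10664 - 0.39933j
  term(m=+6) = -0.00000 - 0.00000j   from Y*(Ω₁)=-0.00000 + 0.00000j, Y(Ω₂)=0.22642 + 0.31099j
  term(m=+7) = 0.00000 + 0.00000j   from Y*(Ω₁)=-0.00000 - 0.00000j, Y(Ω₂)=-0.17219 - 0.00882j
Σ over m = -0.16379 + 0.00000j; ×(4π/15) → -0.13722 + 0.00000j. Real part: -0.137219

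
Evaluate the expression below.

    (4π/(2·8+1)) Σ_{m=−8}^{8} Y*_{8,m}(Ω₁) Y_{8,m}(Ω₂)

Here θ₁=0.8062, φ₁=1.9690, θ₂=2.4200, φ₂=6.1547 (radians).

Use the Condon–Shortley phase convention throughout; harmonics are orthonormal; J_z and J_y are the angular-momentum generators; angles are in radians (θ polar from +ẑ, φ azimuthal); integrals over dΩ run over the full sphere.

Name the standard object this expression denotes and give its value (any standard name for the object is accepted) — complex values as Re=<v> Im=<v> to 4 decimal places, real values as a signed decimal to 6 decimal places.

This sum is the spherical-harmonic addition theorem: it equals the Legendre polynomial P_l(cos γ) of the angle γ between the two directions.
Term-by-term m-sum for l=8 (normalisation 4π/17 = 0.739198):
  term(m=-8) = (-0.000339, -0.000622)   from Y*(Ω₁)=(-0.037881, -0.001669), Y(Ω₂)=(0.009655, 0.016001)
  term(m=-7) = (0.006410, -0.010568)   from Y*(Ω₁)=(0.050456, 0.136458), Y(Ω₂)=(-0.052852, -0.066519)
  term(m=-6) = (0.076700, 0.001422)   from Y*(Ω₁)=(0.240210, -0.224844), Y(Ω₂)=(0.167236, 0.162459)
  term(m=-5) = (0.094038, 0.168851)   from Y*(Ω₁)=(-0.421293, -0.188250), Y(Ω₂)=(-0.335347, -0.250948)
  term(m=-4) = (-0.073198, 0.123240)   from Y*(Ω₁)=(-0.007004, 0.318042), Y(Ω₂)=(0.392374, 0.221513)
  term(m=-3) = (0.015899, 0.000147)   from Y*(Ω₁)=(-0.106416, 0.042034), Y(Ω₂)=(-0.128764, -0.052246)
  term(m=-2) = (-0.059505, -0.104552)   from Y*(Ω₁)=(0.268783, 0.274768), Y(Ω₂)=(-0.302699, -0.079543)
  term(m=-1) = (0.009992, -0.017184)   from Y*(Ω₁)=(0.025272, -0.060076), Y(Ω₂)=(0.302474, 0.039079)
  term(m=+0) = (0.082650, 0.000000)   from Y*(Ω₁)=(0.364260, -0.000000), Y(Ω₂)=(0.226899, 0.000000)
  term(m=+1) = (0.009992, 0.017184)   from Y*(Ω₁)=(-0.025272, -0.060076), Y(Ω₂)=(-0.302474, 0.039079)
  term(m=+2) = (-0.059505, 0.104552)   from Y*(Ω₁)=(0.268783, -0.274768), Y(Ω₂)=(-0.302699, 0.079543)
  term(m=+3) = (0.015899, -0.000147)   from Y*(Ω₁)=(0.106416, 0.042034), Y(Ω₂)=(0.128764, -0.052246)
  term(m=+4) = (-0.073198, -0.123240)   from Y*(Ω₁)=(-0.007004, -0.318042), Y(Ω₂)=(0.392374, -0.221513)
  term(m=+5) = (0.094038, -0.168851)   from Y*(Ω₁)=(0.421293, -0.188250), Y(Ω₂)=(0.335347, -0.250948)
  term(m=+6) = (0.076700, -0.001422)   from Y*(Ω₁)=(0.240210, 0.224844), Y(Ω₂)=(0.167236, -0.162459)
  term(m=+7) = (0.006410, 0.010568)   from Y*(Ω₁)=(-0.050456, 0.136458), Y(Ω₂)=(0.052852, -0.066519)
  term(m=+8) = (-0.000339, 0.000622)   from Y*(Ω₁)=(-0.037881, 0.001669), Y(Ω₂)=(0.009655, -0.016001)
Σ over m = (0.222644, -0.000000); ×(4π/17) → (0.164578, -0.000000). Real part: 0.164578

Legendre polynomial (addition theorem), +0.164578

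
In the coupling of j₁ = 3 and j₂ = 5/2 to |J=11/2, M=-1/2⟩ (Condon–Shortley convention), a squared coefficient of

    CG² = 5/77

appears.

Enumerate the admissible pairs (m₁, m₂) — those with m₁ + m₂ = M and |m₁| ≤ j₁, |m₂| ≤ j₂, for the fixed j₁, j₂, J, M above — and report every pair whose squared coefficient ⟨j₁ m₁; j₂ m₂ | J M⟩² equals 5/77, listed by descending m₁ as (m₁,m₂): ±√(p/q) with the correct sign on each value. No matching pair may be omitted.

(-2,3/2): +√(5/77)

Admissible pairs with m₁+m₂ = M = -1/2: (-3,5/2), (-2,3/2), (-1,1/2), (0,-1/2), (1,-3/2), (2,-5/2)
  (m₁,m₂)=(2,-5/2): CG² = 1/77, CG = +√(1/77)
  (m₁,m₂)=(1,-3/2): CG² = 25/154, CG = +√(25/154)
  (m₁,m₂)=(0,-1/2): CG² = 100/231, CG = +√(100/231)
  (m₁,m₂)=(-1,1/2): CG² = 25/77, CG = +√(25/77)
  (m₁,m₂)=(-2,3/2): CG² = 5/77, CG = +√(5/77)   ← matches the target
  (m₁,m₂)=(-3,5/2): CG² = 1/462, CG = +√(1/462)
Pairs with CG² = 5/77: (-2,3/2): +√(5/77)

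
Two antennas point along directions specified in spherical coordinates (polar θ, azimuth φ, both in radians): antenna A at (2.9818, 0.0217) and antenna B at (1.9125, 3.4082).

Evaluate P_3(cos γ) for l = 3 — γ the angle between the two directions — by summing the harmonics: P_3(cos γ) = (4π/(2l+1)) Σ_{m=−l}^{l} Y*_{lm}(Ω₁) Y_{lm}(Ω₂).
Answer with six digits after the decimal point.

Term-by-term m-sum for l=3 (normalisation 4π/7 = 1.795196):
  term(m=-3) = (-0.000435, 0.000393)   from Y*(Ω₁)=(0.001677, 0.000109), Y(Ω₂)=(-0.243169, 0.250287)
  term(m=-2) = (0.006852, -0.003653)   from Y*(Ω₁)=(-0.025520, -0.001108), Y(Ω₂)=(-0.261803, 0.154528)
  term(m=-1) = (0.025805, -0.006449)   from Y*(Ω₁)=(0.199133, 0.004322), Y(Ω₂)=(0.128823, -0.035183)
  term(m=+0) = (-0.210471, -0.000000)   from Y*(Ω₁)=(-0.690207, -0.000000), Y(Ω₂)=(0.304939, 0.000000)
  term(m=+1) = (0.025805, 0.006449)   from Y*(Ω₁)=(-0.199133, 0.004322), Y(Ω₂)=(-0.128823, -0.035183)
  term(m=+2) = (0.006852, 0.003653)   from Y*(Ω₁)=(-0.025520, 0.001108), Y(Ω₂)=(-0.261803, -0.154528)
  term(m=+3) = (-0.000435, -0.000393)   from Y*(Ω₁)=(-0.001677, 0.000109), Y(Ω₂)=(0.243169, 0.250287)
Total Σ_m = (-0.146027, -0.000000). Multiply by 1.795196: (-0.262147, -0.000000). P_3(cos γ) = -0.262147

-0.262147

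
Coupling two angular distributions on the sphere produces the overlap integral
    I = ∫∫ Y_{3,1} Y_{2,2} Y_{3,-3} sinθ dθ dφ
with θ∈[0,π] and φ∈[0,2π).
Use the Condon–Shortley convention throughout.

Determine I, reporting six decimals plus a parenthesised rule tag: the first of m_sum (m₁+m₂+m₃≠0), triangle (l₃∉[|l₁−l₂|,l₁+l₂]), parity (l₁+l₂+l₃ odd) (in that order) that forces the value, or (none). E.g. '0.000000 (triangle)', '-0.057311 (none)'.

Checks pass: Σm=0; 8 even; l₃=3∈[1,5].
(2·3+1)(2·2+1)(2·3+1) = 245
Δ: 2! 4! 2! / 9! → 1/3780
sum: t=0:+1/24 t=1:−1/4 t=2:+1/24 = -1/6
3j²(3 2 3; 0 0 0) = Δ·Π!·Σ² = 4/105  (sign +1)
sum: t=2:+1/96 = 1/96
3j²(3 2 3; 1 2 -3) = Δ·Π!·Σ² = 1/42  (sign +1)
combine: 4πI² = 245·4/105·1/42 = 2/9
take √, sign +1: I = 0.13298076
No selection rule forces the value: the integral is nonzero (none).

0.132981 (none)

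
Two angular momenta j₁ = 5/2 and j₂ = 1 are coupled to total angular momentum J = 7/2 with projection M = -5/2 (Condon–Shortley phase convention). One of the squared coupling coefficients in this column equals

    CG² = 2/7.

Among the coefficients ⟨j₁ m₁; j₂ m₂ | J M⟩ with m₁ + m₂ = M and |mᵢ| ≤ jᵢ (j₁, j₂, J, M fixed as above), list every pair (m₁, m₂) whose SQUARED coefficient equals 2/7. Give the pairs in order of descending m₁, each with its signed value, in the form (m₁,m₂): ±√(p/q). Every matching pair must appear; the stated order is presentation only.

Admissible pairs with m₁+m₂ = M = -5/2: (-5/2,0), (-3/2,-1)
  (m₁,m₂)=(-3/2,-1): CG² = 5/7, CG = +√(5/7)
  (m₁,m₂)=(-5/2,0): CG² = 2/7, CG = +√(2/7)   ← matches the target
Pairs with CG² = 2/7: (-5/2,0): +√(2/7)

(-5/2,0): +√(2/7)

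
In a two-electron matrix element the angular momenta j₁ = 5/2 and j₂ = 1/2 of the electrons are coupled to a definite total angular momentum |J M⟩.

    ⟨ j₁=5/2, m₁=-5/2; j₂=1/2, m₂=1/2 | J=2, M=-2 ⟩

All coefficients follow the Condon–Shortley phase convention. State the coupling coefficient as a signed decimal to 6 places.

j₁+j₂−J=1  J+j₁−j₂=4  J−j₁+j₂=0  j₁+j₂+J+1=6
(j₁±m₁, j₂±m₂, J±M) = (0,5,1,0,0,4)
P² = 480
sum k=1..1:
  [1] −1/24 = -1/24
S = -1/24
C² = P²·S² = 5/6 ; C = -0.912871

−√(5/6) = -0.912871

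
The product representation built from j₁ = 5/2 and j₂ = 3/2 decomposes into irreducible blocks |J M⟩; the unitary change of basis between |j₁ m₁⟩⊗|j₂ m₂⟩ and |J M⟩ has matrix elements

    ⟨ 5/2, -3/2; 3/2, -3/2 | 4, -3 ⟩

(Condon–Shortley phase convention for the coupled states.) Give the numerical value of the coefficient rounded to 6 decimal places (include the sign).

+0.790569  (= +√(5/8))

triangle: 0!·5!·3!/9! = 720/362880
(j±m)!: 1!·4!·0!·3!·1!·7! = 725760
prefactor² = (2J+1)·Δ·N² = 12960
  k=0: +1/(0!·0!·4!·0!·1!·3!) = 1/144
Σ = 1/144  ⇒  CG² = 12960·(1/144)² = 5/8
CG = +√(5/8) = +0.790569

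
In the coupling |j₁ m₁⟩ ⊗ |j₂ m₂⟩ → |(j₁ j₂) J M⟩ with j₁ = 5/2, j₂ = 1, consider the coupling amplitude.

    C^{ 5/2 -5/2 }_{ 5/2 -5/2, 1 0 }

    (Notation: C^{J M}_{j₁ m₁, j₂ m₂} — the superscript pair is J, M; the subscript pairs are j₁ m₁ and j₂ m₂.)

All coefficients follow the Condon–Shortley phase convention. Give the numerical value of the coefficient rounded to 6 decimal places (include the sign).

j₁+j₂−J=1  J+j₁−j₂=4  J−j₁+j₂=1  j₁+j₂+J+1=7
(j₁±m₁, j₂±m₂, J±M) = (0,5,1,1,0,5)
P² = 2880/7
sum k=1..1:
  [1] −1/24 = -1/24
S = -1/24
C² = P²·S² = 5/7 ; C = -0.845154

-0.845154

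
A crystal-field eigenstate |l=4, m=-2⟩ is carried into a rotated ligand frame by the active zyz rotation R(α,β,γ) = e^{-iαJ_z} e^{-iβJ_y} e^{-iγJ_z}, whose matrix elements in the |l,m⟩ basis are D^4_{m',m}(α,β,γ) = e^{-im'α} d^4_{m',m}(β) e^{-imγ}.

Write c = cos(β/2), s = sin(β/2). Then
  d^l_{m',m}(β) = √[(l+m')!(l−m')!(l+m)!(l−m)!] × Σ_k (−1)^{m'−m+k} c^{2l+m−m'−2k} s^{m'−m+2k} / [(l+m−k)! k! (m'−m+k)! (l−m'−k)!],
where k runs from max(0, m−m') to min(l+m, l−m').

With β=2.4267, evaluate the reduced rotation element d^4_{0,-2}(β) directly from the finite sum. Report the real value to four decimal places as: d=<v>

d^4_{0,-2}(β=2.4267) via the finite sum:
With c≡cos(β/2)=0.349883 and s≡sin(β/2)=0.936793, N=[24·24·2·720]^{1/2}=910.735966
k∈{0,1,2} keeps every argument non-negative
  k=0: (−1)^2·910.7360/(96)·0.3499^6·0.9368^2 = +0.015274
  k=1: (−1)^3·910.7360/(36)·0.3499^4·0.9368^4 = -0.291983
  k=2: (−1)^4·910.7360/(96)·0.3499^2·0.9368^6 = +0.784928
d^4_{0,-2}(2.4267) = +0.015274 -0.291983 +0.784928 = +0.508219

d=0.5082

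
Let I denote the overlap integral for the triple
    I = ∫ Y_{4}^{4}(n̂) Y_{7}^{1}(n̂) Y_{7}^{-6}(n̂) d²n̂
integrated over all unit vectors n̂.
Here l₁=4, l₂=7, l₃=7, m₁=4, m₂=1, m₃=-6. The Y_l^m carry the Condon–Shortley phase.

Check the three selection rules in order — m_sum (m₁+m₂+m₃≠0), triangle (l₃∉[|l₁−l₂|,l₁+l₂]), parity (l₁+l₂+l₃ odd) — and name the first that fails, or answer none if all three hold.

Σmᵢ = -1  ✗
l₃∈[|l₁−l₂|,l₁+l₂]=[3,11], have l₃=7
Σlᵢ = 18 ⇒ even

m_sum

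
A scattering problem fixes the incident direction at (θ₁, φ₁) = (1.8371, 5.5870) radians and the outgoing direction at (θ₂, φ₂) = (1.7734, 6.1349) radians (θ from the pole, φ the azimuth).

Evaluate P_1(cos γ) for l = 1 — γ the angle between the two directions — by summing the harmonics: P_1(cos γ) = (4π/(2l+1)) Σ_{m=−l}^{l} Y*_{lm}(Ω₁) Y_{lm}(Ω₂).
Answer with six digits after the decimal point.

Expand P_1 via completeness: Σ_{m} conj(Y_{1,m}) at Ω₁ times Y_{1,m} at Ω₂ —
  m=-1: (0.255751, -0.213754) × (0.334713, 0.050000) = (0.096291, -0.058759)  (running Σ = (0.096291, -0.058759))
  m=0: (-0.128584, -0.000000) × (-0.098317, 0.000000) = (0.012642, 0.000000)  (running Σ = (0.108933, -0.058759))
  m=1: (-0.255751, -0.213754) × (-0.334713, 0.050000) = (0.096291, 0.058759)  (running Σ = (0.205224, 0.000000))
Σ over m = (0.205224, 0.000000); ×(4π/3) → (0.859640, 0.000000). Real part: 0.859640

0.859640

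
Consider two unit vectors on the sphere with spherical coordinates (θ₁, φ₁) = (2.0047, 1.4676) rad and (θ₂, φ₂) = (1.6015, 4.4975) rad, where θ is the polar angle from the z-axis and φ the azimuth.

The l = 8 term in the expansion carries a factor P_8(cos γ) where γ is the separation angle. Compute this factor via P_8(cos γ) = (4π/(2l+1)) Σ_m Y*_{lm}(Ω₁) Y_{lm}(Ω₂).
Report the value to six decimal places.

-0.400310

Term-by-term m-sum for l=8 (normalisation 4π/17 = 0.739198):
  term(m=-8) = +0.076183+0.094739i   from Y*(Ω₁)=+0.160552-0.173999i, Y(Ω₂)=-0.075879+0.507851i
  term(m=-7) = -0.019643-0.019504i   from Y*(Ω₁)=+0.290123+0.329207i, Y(Ω₂)=-0.062944+0.004197i
  term(m=-6) = -0.100576-0.079707i   from Y*(Ω₁)=-0.282416+0.201269i, Y(Ω₂)=+0.102785+0.355486i
  term(m=-5) = -0.004624-0.002889i   from Y*(Ω₁)=+0.036174+0.063772i, Y(Ω₂)=-0.065387+0.035412i
  term(m=-4) = -0.106583-0.051062i   from Y*(Ω₁)=-0.328647+0.143930i, Y(Ω₂)=+0.215024+0.249538i
  term(m=-3) = +0.007783+0.002710i   from Y*(Ω₁)=-0.031515-0.098524i, Y(Ω₂)=-0.047879+0.063684i
  term(m=-2) = -0.093388-0.021216i   from Y*(Ω₁)=-0.300178+0.062850i, Y(Ω₂)=+0.283866+0.130111i
  term(m=-1) = +0.013713+0.001538i   from Y*(Ω₁)=-0.017346-0.167486i, Y(Ω₂)=-0.017475+0.080065i
  term(m=+0) = -0.087276-0.000000i   from Y*(Ω₁)=-0.284008-0.000000i, Y(Ω₂)=+0.307303+0.000000i
  term(m=+1) = +0.013713-0.001538i   from Y*(Ω₁)=+0.017346-0.167486i, Y(Ω₂)=+0.017475+0.080065i
  term(m=+2) = -0.093388+0.021216i   from Y*(Ω₁)=-0.300178-0.062850i, Y(Ω₂)=+0.283866-0.130111i
  term(m=+3) = +0.007783-0.002710i   from Y*(Ω₁)=+0.031515-0.098524i, Y(Ω₂)=+0.047879+0.063684i
  term(m=+4) = -0.106583+0.051062i   from Y*(Ω₁)=-0.328647-0.143930i, Y(Ω₂)=+0.215024-0.249538i
  term(m=+5) = -0.004624+0.002889i   from Y*(Ω₁)=-0.036174+0.063772i, Y(Ω₂)=+0.065387+0.035412i
  term(m=+6) = -0.100576+0.079707i   from Y*(Ω₁)=-0.282416-0.201269i, Y(Ω₂)=+0.102785-0.355486i
  term(m=+7) = -0.019643+0.019504i   from Y*(Ω₁)=-0.290123+0.329207i, Y(Ω₂)=+0.062944+0.004197i
  term(m=+8) = +0.076183-0.094739i   from Y*(Ω₁)=+0.160552+0.173999i, Y(Ω₂)=-0.075879-0.507851i
Accumulated sum -0.541546+0.000000i; after 4π/(2l+1) scaling, -0.400310+0.000000i ⇒ P_8 = -0.400310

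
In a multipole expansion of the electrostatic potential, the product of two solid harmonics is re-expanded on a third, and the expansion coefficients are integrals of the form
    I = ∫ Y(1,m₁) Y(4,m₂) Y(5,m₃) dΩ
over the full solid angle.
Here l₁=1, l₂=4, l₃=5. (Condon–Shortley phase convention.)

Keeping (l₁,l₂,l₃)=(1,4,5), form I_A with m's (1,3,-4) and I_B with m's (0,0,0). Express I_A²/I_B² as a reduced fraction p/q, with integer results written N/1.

36/25

Shared (l₁,l₂,l₃)=(1,4,5): N and (l;000)² cancel in I_A²/I_B².
A: Δ = 0!·2!·8!/11! = 1/495; Racah Σ t=0..0: t=0:+1/10080 = 1/10080; ⇒ 3j(1 4 5; 1 3 -4)² = 4/55, sgn -1
B: Δ = 0!·2!·8!/11! = 1/495; Racah Σ t=0..0: t=0:+1/576 = 1/576; ⇒ 3j(1 4 5; 0 0 0)² = 5/99, sgn -1
I_A²/I_B² = (4/55)/(5/99) = 36/25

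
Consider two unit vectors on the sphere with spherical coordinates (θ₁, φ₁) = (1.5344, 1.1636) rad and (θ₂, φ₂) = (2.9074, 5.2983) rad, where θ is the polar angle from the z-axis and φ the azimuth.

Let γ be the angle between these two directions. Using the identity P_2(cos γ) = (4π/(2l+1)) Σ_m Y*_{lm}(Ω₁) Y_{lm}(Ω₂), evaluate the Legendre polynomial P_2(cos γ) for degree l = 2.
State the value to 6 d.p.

Term-by-term m-sum for l=2 (normalisation 4π/5 = 2.513274):
  term(m=-2) = (-0.003238, -0.007342)   from Y*(Ω₁)=(-0.264753, 0.280569), Y(Ω₂)=(-0.008081, 0.019167)
  term(m=-1) = (0.002675, -0.004104)   from Y*(Ω₁)=(0.011126, 0.025796), Y(Ω₂)=(-0.096426, -0.145297)
  term(m=+0) = (-0.182147, -0.000000)   from Y*(Ω₁)=(-0.314139, -0.000000), Y(Ω₂)=(0.579831, 0.000000)
  term(m=+1) = (0.002675, 0.004104)   from Y*(Ω₁)=(-0.011126, 0.025796), Y(Ω₂)=(0.096426, -0.145297)
  term(m=+2) = (-0.003238, 0.007342)   from Y*(Ω₁)=(-0.264753, -0.280569), Y(Ω₂)=(-0.008081, -0.019167)
Σ over m = (-0.183274, 0.000000); ×(4π/5) → (-0.460617, 0.000000). Real part: -0.460617

-0.460617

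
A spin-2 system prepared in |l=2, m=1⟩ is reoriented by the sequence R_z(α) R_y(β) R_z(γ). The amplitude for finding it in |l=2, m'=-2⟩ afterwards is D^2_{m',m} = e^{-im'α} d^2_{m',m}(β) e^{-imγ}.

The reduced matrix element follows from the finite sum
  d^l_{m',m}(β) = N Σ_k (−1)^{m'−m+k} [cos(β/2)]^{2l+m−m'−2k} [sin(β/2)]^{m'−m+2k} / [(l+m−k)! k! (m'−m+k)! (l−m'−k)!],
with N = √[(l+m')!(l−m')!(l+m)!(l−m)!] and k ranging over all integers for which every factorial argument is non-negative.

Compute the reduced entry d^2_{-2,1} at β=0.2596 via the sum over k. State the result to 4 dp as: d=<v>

d=0.0043

d^2_{-2,1}(β=0.2596) via the finite sum:
c=cos(0.259600/2)=0.991588, s=sin(0.259600/2)=0.129436; N=√[1·24·6·1]=12.000000
k: max(0,(1)−(-2))=3 … min(2+(1),2−(-2))=3
  k=3: (−1)^0·12.0000/(6)·0.9916^1·0.1294^3 = +0.004301
d^2_{-2,1}(0.2596) = +0.004301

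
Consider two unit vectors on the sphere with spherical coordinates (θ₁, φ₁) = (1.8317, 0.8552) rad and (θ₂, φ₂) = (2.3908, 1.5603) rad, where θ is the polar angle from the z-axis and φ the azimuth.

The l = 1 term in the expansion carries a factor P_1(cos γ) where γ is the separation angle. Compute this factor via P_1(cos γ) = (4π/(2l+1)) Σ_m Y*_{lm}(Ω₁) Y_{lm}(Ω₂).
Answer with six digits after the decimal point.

0.690561

Expand P_1 via completeness: Σ_{m} conj(Y_{1,m}) at Ω₁ times Y_{1,m} at Ω₂ —
  m=-1: (+0.218996+0.251921i) × (+0.002474-0.235690i) = +0.059917-0.050992i  (running Σ = +0.059917-0.050992i)
  m=0: (-0.126037-0.000000i) × (-0.357241+0.000000i) = +0.045026+0.000000i  (running Σ = +0.104942-0.050992i)
  m=1: (-0.218996+0.251921i) × (-0.002474-0.235690i) = +0.059917+0.050992i  (running Σ = +0.164859+0.000000i)
Σ over m = +0.164859+0.000000i; ×(4π/3) → +0.690561+0.000000i. Real part: 0.690561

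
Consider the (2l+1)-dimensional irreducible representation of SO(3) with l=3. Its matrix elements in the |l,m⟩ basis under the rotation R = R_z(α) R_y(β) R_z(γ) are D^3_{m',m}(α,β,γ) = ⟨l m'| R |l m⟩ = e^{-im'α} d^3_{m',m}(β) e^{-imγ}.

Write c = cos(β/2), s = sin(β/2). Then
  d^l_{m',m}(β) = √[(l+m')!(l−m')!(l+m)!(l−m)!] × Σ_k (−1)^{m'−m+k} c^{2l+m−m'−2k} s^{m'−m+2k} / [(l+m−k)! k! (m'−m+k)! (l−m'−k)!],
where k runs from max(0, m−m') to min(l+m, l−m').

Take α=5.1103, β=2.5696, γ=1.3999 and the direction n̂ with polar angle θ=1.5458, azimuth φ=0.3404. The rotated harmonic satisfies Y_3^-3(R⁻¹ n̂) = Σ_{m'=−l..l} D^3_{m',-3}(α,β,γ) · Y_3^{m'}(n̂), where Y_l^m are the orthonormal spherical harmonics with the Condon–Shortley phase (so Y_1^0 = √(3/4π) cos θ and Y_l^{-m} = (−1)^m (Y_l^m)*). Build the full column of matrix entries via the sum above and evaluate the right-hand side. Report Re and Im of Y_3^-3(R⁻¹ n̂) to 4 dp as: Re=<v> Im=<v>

Need the full column D^3_{m',-3} for m'=−3..3 at α=5.1103, β=2.5696, γ=1.3999.
cos(β/2)=0.282113, sin(β/2)=0.959381
d^3_{-3,-3}: single k=0 term ⇒ +0.000504;  D = +0.000392+0.000317i
d^3_{-2,-3}: single k=0 term ⇒ -0.004199;  D = +0.001173-0.004032i
d^3_{-1,-3}: single k=0 term ⇒ +0.022580;  D = -0.022431+0.002586i
d^3_{0,-3}: single k=0 term ⇒ -0.088667;  D = +0.043493+0.077267i
d^3_{1,-3}: single k=0 term ⇒ +0.261131;  D = +0.160144-0.206260i
d^3_{2,-3}: single k=0 term ⇒ -0.561636;  D = -0.542428-0.145626i
d^3_{3,-3}: single k=0 term ⇒ +0.779735;  D = +0.105428+0.772574i
Y_3^{m'}(θ=1.5458,φ=0.3404) and Σ D·Y over m':
  (+0.0004+0.0003i)·(+0.2177-0.3554i)  (+0.0012-0.0040i)·(+0.0198-0.0161i)  (-0.0224+0.0026i)·(-0.3036+0.1075i)  (+0.0435+0.0773i)·(-0.0280+0.0000i)  (+0.1601-0.2063i)·(+0.3036+0.1075i)  (-0.5424-0.1456i)·(+0.0198+0.0161i)  (+0.1054+0.7726i)·(-0.2177-0.3554i)
Y_3^-3(R⁻¹ n̂) = +0.319505-0.268215i

Re=0.3195 Im=-0.2682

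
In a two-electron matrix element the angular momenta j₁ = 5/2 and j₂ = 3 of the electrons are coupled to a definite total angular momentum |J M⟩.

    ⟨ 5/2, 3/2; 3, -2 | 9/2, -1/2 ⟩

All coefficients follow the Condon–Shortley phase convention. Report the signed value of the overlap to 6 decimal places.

+√(361/1386) ≈ +0.510355

j₁+j₂−J=1  J+j₁−j₂=4  J−j₁+j₂=5  j₁+j₂+J+1=11
(j₁±m₁, j₂±m₂, J±M) = (4,1,1,5,4,5)
P² = 460800/77
sum k=0..1:
  [0] +1/144 = 1/144
  [1] −1/2880 = -1/2880
S = 19/2880
C² = P²·S² = 361/1386 ; C = +0.510355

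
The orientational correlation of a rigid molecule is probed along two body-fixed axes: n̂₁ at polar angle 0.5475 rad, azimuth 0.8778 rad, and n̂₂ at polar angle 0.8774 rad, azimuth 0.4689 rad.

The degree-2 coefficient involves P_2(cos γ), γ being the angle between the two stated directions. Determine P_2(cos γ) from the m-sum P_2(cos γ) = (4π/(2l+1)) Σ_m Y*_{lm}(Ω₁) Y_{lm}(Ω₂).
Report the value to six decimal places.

Expand P_2 via completeness: Σ_{m} conj(Y_{2,m}) at Ω₁ times Y_{2,m} at Ω₂ —
  term(m=-2) = (0.016354, 0.017449)   from Y*(Ω₁)=(-0.019234, 0.102889), Y(Ω₂)=(0.135157, -0.184210)
  term(m=-1) = (0.119646, 0.051845)   from Y*(Ω₁)=(0.219360, 0.264167), Y(Ω₂)=(0.338765, -0.171613)
  term(m=+0) = (0.026633, 0.000000)   from Y*(Ω₁)=(0.374392, -0.000000), Y(Ω₂)=(0.071136, 0.000000)
  term(m=+1) = (0.119646, -0.051845)   from Y*(Ω₁)=(-0.219360, 0.264167), Y(Ω₂)=(-0.338765, -0.171613)
  term(m=+2) = (0.016354, -0.017449)   from Y*(Ω₁)=(-0.019234, -0.102889), Y(Ω₂)=(0.135157, 0.184210)
Accumulated sum (0.298632, 0.000000); after 4π/(2l+1) scaling, (0.750544, 0.000000) ⇒ P_2 = 0.750544

0.750544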